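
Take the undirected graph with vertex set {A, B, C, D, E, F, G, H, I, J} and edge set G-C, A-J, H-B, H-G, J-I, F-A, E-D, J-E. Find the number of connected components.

Component: {B, C, G, H}
Component: {A, D, E, F, I, J}

2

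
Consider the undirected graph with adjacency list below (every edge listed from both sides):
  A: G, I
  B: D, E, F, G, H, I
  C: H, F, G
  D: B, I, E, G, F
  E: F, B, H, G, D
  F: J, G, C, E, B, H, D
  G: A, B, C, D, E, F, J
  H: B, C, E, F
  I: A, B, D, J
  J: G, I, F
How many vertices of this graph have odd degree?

6

Degrees: A:2, B:6, C:3, D:5, E:5, F:7, G:7, H:4, I:4, J:3
Odd-degree vertices: C, D, E, F, G, J.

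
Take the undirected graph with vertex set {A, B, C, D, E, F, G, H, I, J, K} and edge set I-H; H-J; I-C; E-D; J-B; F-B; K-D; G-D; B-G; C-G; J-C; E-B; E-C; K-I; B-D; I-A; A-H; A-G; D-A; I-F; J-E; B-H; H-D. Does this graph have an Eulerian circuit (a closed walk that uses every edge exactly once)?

Degrees: A:4, B:6, C:4, D:6, E:4, F:2, G:4, H:5, I:5, J:4, K:2
Vertices with odd degree: H, I. An Eulerian circuit requires all degrees even.

No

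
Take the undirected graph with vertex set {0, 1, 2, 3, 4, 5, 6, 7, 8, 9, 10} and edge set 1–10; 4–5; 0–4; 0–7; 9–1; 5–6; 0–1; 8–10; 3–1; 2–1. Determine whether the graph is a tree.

|V| = 11, |E| = 10.
Connected and |E| = |V| - 1, which characterizes a tree.

Yes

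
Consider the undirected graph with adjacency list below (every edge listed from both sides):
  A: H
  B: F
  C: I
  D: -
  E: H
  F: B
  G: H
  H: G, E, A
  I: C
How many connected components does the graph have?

Component: {D}
Component: {B, F}
Component: {C, I}
Component: {A, E, G, H}

4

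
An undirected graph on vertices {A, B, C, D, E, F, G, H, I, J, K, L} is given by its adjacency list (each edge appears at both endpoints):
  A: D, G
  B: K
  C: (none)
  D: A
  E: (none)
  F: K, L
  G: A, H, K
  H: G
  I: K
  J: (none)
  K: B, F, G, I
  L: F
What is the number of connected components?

4

Component: {C}
Component: {E}
Component: {J}
Component: {A, B, D, F, G, H, I, K, L}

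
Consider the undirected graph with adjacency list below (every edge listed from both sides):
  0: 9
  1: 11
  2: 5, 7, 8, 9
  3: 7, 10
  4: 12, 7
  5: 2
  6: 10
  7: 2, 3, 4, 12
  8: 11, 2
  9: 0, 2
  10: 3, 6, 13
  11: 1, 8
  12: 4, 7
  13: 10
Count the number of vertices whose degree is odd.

6

Degrees: 0:1, 1:1, 2:4, 3:2, 4:2, 5:1, 6:1, 7:4, 8:2, 9:2, 10:3, 11:2, 12:2, 13:1
Odd-degree vertices: 0, 1, 5, 6, 10, 13.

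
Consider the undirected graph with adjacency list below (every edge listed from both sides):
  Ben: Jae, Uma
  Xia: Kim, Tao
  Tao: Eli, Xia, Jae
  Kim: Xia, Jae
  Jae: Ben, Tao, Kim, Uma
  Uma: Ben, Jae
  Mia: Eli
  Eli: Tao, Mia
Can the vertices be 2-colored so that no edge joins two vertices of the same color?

Uma-Ben-Jae-Uma is an odd cycle (length 3), and a bipartite graph can contain only even cycles.

No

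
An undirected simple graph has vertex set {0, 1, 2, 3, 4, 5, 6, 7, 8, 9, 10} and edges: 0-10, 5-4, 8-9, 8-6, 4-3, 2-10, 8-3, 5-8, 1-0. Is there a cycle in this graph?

Yes

The graph has 11 vertices, 9 edges, and 3 connected components.
Since 9 > 11 - 3, a cycle must exist; for instance 3-8-5-4-3.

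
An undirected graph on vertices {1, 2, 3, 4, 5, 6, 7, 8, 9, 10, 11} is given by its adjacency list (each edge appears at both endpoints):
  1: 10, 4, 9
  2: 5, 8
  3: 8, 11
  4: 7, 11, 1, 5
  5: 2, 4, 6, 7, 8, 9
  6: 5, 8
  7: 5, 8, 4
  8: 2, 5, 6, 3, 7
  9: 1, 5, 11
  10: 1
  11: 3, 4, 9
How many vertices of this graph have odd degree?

6

Degrees: 1:3, 2:2, 3:2, 4:4, 5:6, 6:2, 7:3, 8:5, 9:3, 10:1, 11:3
Odd-degree vertices: 1, 7, 8, 9, 10, 11.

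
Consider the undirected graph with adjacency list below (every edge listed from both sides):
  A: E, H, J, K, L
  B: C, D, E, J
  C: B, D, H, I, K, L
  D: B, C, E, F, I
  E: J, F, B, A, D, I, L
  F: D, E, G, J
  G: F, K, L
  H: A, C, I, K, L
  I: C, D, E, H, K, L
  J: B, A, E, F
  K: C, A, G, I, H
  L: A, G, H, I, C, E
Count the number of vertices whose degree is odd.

6

Degrees: A:5, B:4, C:6, D:5, E:7, F:4, G:3, H:5, I:6, J:4, K:5, L:6
Odd-degree vertices: A, D, E, G, H, K.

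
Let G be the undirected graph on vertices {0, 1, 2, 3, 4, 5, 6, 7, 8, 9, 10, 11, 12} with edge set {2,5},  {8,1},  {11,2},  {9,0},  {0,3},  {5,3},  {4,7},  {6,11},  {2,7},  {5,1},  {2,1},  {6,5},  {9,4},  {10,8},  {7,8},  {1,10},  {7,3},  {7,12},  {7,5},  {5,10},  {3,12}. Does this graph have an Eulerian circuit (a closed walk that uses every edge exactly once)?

Degrees: 0:2, 1:4, 2:4, 3:4, 4:2, 5:6, 6:2, 7:6, 8:3, 9:2, 10:3, 11:2, 12:2
8, 10 have odd degree; an Eulerian circuit needs every degree to be even, so none exists.

No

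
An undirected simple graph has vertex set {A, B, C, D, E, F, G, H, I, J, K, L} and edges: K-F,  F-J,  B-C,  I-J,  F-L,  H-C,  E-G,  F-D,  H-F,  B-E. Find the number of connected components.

2

Component: {A}
Component: {B, C, D, E, F, G, H, I, J, K, L}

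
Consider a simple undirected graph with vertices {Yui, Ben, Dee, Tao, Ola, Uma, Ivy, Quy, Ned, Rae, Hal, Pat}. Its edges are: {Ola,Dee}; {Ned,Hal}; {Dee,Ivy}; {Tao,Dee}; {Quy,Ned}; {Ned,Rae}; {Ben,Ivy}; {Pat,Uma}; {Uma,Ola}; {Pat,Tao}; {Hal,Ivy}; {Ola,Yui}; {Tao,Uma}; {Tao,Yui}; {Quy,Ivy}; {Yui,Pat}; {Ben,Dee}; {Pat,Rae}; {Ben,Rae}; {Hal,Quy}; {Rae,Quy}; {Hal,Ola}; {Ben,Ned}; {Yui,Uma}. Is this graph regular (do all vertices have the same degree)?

Yes

Degrees: Yui:4, Ben:4, Dee:4, Tao:4, Ola:4, Uma:4, Ivy:4, Quy:4, Ned:4, Rae:4, Hal:4, Pat:4
All degrees equal 4; the graph is regular.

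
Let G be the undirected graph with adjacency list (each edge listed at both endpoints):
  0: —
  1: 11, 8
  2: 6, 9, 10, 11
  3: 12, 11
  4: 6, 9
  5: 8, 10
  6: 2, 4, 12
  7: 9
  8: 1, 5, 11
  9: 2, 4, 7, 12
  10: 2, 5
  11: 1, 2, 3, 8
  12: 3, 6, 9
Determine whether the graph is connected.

No

Component: {0}
Component: {1, 2, 3, 4, 5, 6, 7, 8, 9, 10, 11, 12}
There are 2 separate components, so the graph is not connected.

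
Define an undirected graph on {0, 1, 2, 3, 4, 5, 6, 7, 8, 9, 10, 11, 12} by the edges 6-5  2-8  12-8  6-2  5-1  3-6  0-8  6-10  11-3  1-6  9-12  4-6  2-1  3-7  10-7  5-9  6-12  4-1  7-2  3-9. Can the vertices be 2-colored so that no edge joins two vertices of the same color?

6-1-2-6 is an odd cycle (length 3), and a bipartite graph can contain only even cycles.

No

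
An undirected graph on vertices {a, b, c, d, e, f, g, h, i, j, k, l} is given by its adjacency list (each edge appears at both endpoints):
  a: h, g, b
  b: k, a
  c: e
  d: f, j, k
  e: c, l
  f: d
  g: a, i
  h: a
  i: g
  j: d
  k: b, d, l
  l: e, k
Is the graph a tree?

Yes

The graph has 12 vertices and 11 edges.
It is connected with exactly 11 edges, hence acyclic — it is a tree.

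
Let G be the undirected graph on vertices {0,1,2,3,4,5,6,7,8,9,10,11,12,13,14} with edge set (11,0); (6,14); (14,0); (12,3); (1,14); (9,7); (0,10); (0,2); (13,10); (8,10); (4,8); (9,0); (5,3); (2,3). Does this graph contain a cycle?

The graph has 15 vertices, 14 edges, and 1 connected component.
Since 14 = 15 - 1, the graph is a forest and contains no cycle.

No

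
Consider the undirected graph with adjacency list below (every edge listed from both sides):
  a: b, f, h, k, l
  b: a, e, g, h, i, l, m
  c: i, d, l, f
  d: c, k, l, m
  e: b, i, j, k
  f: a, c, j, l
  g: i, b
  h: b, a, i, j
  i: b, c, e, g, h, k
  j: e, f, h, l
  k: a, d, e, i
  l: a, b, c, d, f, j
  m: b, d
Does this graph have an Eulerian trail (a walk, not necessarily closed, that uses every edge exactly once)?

Yes

Degrees: a:5, b:7, c:4, d:4, e:4, f:4, g:2, h:4, i:6, j:4, k:4, l:6, m:2
Odd-degree vertices: a, b (2 total).
With 2 odd-degree vertices and all edges in one connected piece, an Eulerian trail exists (from a to b).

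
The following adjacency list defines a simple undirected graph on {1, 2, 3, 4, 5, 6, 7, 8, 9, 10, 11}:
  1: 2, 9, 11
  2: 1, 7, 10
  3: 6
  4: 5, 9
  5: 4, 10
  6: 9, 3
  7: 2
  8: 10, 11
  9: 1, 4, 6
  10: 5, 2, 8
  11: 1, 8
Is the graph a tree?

No

The graph has 11 vertices and 12 edges.
Connected but with 12 > 10 edges, so it has a cycle and is not a tree.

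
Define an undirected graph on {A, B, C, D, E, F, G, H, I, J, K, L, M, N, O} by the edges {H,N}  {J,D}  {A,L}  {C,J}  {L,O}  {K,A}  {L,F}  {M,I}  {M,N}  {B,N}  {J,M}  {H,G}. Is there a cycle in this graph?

|V| = 15, |E| = 12, number of components = 3.
A forest on 15 vertices with 3 components has exactly 12 edges, which matches — so no cycle.

No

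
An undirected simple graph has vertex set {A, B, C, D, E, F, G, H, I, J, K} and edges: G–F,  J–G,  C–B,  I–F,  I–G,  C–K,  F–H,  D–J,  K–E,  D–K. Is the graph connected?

No

Component: {A}
Component: {B, C, D, E, F, G, H, I, J, K}
There are 2 separate components, so the graph is not connected.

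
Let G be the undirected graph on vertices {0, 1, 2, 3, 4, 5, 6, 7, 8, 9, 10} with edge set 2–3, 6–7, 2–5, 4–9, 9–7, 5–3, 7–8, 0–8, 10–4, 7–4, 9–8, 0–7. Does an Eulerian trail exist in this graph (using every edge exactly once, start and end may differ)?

Degrees: 0:2, 1:0, 2:2, 3:2, 4:3, 5:2, 6:1, 7:5, 8:3, 9:3, 10:1
Odd-degree vertices: 4, 6, 7, 8, 9, 10 (6 total).
With 6 odd-degree vertices (more than two), no single trail can use every edge.

No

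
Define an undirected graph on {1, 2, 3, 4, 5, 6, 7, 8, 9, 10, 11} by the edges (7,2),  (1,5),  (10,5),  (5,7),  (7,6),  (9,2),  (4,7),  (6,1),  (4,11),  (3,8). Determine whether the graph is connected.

Component: {3, 8}
Component: {1, 2, 4, 5, 6, 7, 9, 10, 11}
No edge joins these 2 groups, so the graph is disconnected.

No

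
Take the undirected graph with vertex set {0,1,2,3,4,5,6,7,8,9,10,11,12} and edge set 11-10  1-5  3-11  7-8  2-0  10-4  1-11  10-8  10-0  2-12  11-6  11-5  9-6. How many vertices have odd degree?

6

Degrees: 0:2, 1:2, 2:2, 3:1, 4:1, 5:2, 6:2, 7:1, 8:2, 9:1, 10:4, 11:5, 12:1
Odd-degree vertices: 3, 4, 7, 9, 11, 12.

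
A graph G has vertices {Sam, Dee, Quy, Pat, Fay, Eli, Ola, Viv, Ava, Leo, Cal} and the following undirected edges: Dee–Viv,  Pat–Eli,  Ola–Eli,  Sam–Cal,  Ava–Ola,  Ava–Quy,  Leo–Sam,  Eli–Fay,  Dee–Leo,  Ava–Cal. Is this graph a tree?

|V| = 11, |E| = 10.
Connected and |E| = |V| - 1, which characterizes a tree.

Yes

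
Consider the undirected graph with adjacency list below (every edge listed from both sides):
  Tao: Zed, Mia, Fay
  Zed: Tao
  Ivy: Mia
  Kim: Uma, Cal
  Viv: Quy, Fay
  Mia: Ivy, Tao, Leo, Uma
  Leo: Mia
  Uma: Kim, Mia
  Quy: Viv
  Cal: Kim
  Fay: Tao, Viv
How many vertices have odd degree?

6

Degrees: Tao:3, Zed:1, Ivy:1, Kim:2, Viv:2, Mia:4, Leo:1, Uma:2, Quy:1, Cal:1, Fay:2
Odd-degree vertices: Tao, Zed, Ivy, Leo, Quy, Cal.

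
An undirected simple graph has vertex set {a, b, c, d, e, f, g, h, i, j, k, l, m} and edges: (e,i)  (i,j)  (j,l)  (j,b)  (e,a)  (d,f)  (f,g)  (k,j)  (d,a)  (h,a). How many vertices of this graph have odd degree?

6

Degrees: a:3, b:1, c:0, d:2, e:2, f:2, g:1, h:1, i:2, j:4, k:1, l:1, m:0
Odd-degree vertices: a, b, g, h, k, l.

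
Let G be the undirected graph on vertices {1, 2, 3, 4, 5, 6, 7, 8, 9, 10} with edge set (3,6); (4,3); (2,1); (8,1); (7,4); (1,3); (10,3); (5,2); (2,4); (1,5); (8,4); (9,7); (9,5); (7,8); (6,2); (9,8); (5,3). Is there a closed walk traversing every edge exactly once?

Degrees: 1:4, 2:4, 3:5, 4:4, 5:4, 6:2, 7:3, 8:4, 9:3, 10:1
Vertices with odd degree: 3, 7, 9, 10. An Eulerian circuit requires all degrees even.

No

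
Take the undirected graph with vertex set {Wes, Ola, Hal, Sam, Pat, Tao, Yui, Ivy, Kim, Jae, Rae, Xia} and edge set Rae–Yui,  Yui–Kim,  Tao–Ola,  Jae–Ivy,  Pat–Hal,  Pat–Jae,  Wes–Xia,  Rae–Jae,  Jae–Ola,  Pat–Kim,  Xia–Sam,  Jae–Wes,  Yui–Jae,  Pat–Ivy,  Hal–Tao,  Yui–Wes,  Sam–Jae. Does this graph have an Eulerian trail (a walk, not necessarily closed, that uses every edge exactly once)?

Degrees: Wes:3, Ola:2, Hal:2, Sam:2, Pat:4, Tao:2, Yui:4, Ivy:2, Kim:2, Jae:7, Rae:2, Xia:2
Odd-degree vertices: Wes, Jae (2 total).
The non-isolated vertices are connected and exactly 2 have odd degree, so an Eulerian trail exists (from Wes to Jae).

Yes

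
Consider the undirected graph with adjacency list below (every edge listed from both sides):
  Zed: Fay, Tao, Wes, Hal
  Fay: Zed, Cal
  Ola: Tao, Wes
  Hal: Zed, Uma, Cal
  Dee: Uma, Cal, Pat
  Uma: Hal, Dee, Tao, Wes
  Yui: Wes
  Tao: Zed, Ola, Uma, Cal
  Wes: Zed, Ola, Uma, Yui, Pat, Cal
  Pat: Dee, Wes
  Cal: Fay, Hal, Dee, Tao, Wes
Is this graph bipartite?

Yes

Color {Fay, Hal, Dee, Tao, Wes} black and {Zed, Ola, Uma, Yui, Pat, Cal} white. No edge joins two same-colored vertices, so the graph is bipartite.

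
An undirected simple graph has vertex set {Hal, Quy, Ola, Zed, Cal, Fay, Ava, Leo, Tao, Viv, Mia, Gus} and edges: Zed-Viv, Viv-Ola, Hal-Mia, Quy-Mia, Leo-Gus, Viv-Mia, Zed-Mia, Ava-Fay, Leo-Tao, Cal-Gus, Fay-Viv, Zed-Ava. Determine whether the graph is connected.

No

Component: {Cal, Leo, Tao, Gus}
Component: {Hal, Quy, Ola, Zed, Fay, Ava, Viv, Mia}
No edge joins these 2 groups, so the graph is disconnected.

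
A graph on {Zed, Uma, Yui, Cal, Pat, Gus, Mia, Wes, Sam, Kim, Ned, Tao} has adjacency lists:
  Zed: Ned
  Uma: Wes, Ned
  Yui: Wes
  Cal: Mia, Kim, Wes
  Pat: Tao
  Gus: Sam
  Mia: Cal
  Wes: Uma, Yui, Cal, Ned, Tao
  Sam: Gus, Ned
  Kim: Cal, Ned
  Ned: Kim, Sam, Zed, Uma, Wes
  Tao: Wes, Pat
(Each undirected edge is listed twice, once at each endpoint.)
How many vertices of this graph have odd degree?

Degrees: Zed:1, Uma:2, Yui:1, Cal:3, Pat:1, Gus:1, Mia:1, Wes:5, Sam:2, Kim:2, Ned:5, Tao:2
Odd-degree vertices: Zed, Yui, Cal, Pat, Gus, Mia, Wes, Ned.

8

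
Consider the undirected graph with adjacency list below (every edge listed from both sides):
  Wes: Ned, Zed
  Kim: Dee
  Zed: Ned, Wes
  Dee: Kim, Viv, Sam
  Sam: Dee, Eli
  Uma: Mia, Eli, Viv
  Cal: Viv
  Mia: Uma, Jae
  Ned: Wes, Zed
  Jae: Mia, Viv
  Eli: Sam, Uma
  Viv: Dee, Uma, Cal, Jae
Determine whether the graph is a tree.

No

|V| = 12, |E| = 13.
It is not connected, so it is not a tree.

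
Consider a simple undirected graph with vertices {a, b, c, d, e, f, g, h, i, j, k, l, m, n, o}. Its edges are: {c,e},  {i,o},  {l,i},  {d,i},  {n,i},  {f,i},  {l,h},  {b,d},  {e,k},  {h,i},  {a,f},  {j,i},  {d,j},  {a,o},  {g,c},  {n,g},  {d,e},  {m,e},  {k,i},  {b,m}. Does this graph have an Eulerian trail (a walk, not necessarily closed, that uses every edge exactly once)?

Degrees: a:2, b:2, c:2, d:4, e:4, f:2, g:2, h:2, i:8, j:2, k:2, l:2, m:2, n:2, o:2
Odd-degree vertices: none (0 total).
The non-isolated vertices are connected and exactly 0 have odd degree, so an Eulerian trail exists.

Yes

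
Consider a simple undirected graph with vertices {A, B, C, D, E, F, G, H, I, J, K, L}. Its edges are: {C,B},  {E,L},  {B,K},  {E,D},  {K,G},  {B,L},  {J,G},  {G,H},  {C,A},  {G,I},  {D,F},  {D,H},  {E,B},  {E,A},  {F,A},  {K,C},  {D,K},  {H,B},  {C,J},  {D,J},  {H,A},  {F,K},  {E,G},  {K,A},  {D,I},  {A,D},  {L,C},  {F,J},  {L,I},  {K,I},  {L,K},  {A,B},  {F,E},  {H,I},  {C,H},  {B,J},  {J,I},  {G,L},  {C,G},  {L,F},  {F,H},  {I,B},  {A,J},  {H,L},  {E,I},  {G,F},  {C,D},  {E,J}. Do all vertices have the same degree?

Degrees: A:8, B:8, C:8, D:8, E:8, F:8, G:8, H:8, I:8, J:8, K:8, L:8
All degrees equal 8; the graph is regular.

Yes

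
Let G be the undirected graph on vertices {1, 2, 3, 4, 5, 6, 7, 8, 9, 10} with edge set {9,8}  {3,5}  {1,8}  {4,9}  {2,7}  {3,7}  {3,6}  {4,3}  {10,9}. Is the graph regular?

Degrees: 1:1, 2:1, 3:4, 4:2, 5:1, 6:1, 7:2, 8:2, 9:3, 10:1
Vertex 1 has degree 1 while 3 has degree 4, so the graph is not regular.

No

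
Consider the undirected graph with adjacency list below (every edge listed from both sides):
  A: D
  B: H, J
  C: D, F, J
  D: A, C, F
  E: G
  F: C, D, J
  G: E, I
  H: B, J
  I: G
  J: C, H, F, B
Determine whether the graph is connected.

No

Component: {E, G, I}
Component: {A, B, C, D, F, H, J}
No edge joins these 2 groups, so the graph is disconnected.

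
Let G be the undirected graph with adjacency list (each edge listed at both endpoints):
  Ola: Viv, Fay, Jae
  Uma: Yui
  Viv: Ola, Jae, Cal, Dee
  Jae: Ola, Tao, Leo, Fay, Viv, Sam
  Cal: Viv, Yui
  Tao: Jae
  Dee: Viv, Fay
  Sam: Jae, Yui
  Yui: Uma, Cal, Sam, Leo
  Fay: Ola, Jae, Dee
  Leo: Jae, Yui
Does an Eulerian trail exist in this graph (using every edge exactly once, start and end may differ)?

No

Degrees: Ola:3, Uma:1, Viv:4, Jae:6, Cal:2, Tao:1, Dee:2, Sam:2, Yui:4, Fay:3, Leo:2
Odd-degree vertices: Ola, Uma, Tao, Fay (4 total).
An Eulerian trail requires 0 or 2 odd-degree vertices; here there are 4.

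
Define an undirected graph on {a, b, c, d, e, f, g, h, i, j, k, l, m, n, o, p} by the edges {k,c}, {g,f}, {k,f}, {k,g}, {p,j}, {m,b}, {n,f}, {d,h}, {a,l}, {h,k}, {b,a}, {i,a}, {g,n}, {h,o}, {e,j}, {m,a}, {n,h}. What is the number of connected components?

3

Component: {e, j, p}
Component: {a, b, i, l, m}
Component: {c, d, f, g, h, k, n, o}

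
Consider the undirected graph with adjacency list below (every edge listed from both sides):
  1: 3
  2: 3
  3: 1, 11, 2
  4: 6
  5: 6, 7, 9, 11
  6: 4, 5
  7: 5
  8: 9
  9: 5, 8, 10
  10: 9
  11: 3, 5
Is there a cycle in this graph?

|V| = 11, |E| = 10, number of components = 1.
Since 10 = 11 - 1, the graph is a forest and contains no cycle.

No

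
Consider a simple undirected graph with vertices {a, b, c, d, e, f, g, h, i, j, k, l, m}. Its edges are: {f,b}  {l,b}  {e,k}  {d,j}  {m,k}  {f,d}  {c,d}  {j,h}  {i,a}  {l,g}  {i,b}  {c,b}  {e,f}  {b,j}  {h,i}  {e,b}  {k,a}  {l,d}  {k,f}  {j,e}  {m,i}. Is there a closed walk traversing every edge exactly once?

No

Degrees: a:2, b:6, c:2, d:4, e:4, f:4, g:1, h:2, i:4, j:4, k:4, l:3, m:2
Vertices with odd degree: g, l. An Eulerian circuit requires all degrees even.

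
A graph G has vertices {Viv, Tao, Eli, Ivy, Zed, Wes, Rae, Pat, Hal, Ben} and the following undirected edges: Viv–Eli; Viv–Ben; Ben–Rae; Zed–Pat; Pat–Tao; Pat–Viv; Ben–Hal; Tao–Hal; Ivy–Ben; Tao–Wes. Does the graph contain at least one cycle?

The graph has 10 vertices, 10 edges, and 1 connected component.
One cycle is Viv-Pat-Tao-Hal-Ben-Viv.

Yes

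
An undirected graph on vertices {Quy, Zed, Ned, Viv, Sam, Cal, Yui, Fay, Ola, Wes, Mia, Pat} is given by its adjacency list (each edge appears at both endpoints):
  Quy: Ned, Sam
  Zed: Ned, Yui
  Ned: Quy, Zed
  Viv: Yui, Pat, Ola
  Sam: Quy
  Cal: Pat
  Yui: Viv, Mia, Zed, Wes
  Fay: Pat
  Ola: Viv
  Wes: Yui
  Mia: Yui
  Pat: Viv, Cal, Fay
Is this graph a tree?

Yes

|V| = 12, |E| = 11.
It is connected with exactly 11 edges, hence acyclic — it is a tree.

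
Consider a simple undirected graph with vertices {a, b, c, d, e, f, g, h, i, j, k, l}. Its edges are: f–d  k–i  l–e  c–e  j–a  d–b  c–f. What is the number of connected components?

Component: {g}
Component: {h}
Component: {a, j}
Component: {i, k}
Component: {b, c, d, e, f, l}

5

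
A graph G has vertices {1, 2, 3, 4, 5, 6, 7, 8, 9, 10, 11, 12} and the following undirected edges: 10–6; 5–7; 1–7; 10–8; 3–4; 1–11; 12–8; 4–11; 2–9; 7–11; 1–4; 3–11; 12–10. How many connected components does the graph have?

Component: {2, 9}
Component: {6, 8, 10, 12}
Component: {1, 3, 4, 5, 7, 11}

3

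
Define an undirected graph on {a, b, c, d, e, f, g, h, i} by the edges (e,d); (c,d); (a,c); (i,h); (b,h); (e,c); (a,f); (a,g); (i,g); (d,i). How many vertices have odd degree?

Degrees: a:3, b:1, c:3, d:3, e:2, f:1, g:2, h:2, i:3
Odd-degree vertices: a, b, c, d, f, i.

6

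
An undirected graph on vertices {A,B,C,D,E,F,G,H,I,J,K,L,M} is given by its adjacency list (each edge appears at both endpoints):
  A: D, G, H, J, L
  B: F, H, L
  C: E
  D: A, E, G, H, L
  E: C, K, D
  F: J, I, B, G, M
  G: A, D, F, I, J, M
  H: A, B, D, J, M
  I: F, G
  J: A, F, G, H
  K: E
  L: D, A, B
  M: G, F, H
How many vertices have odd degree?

Degrees: A:5, B:3, C:1, D:5, E:3, F:5, G:6, H:5, I:2, J:4, K:1, L:3, M:3
Odd-degree vertices: A, B, C, D, E, F, H, K, L, M.

10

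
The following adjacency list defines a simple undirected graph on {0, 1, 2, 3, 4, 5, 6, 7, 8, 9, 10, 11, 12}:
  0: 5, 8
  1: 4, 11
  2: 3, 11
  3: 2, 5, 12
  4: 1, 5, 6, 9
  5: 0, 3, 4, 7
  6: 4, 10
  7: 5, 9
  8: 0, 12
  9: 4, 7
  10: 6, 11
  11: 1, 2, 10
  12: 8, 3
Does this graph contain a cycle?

Yes

|V| = 13, |E| = 16, number of components = 1.
One cycle is 3-5-4-6-10-11-2-3.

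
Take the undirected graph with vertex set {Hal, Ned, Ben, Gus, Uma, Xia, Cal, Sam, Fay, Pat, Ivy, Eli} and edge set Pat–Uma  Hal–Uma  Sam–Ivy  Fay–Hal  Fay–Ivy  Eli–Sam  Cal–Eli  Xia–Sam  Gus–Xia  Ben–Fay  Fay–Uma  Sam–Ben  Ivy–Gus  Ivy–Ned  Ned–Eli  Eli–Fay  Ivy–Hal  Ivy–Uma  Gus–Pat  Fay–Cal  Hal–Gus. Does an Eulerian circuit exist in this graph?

Yes

Degrees: Hal:4, Ned:2, Ben:2, Gus:4, Uma:4, Xia:2, Cal:2, Sam:4, Fay:6, Pat:2, Ivy:6, Eli:4
All degrees are even and the non-isolated vertices are connected — an Eulerian circuit exists.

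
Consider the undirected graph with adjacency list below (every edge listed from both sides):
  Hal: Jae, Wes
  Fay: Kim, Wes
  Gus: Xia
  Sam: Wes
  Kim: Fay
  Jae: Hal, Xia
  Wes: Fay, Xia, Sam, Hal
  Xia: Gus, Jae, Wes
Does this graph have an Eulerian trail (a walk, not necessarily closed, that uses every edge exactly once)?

No

Degrees: Hal:2, Fay:2, Gus:1, Sam:1, Kim:1, Jae:2, Wes:4, Xia:3
Odd-degree vertices: Gus, Sam, Kim, Xia (4 total).
With 4 odd-degree vertices (more than two), no single trail can use every edge.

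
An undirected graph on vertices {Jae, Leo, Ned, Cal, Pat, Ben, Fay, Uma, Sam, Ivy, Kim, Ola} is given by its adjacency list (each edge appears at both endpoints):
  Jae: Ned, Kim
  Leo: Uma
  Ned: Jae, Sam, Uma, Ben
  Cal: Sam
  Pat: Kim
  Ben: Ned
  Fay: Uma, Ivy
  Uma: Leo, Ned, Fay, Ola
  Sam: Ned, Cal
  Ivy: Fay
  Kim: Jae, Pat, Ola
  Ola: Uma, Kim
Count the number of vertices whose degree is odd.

6

Degrees: Jae:2, Leo:1, Ned:4, Cal:1, Pat:1, Ben:1, Fay:2, Uma:4, Sam:2, Ivy:1, Kim:3, Ola:2
Odd-degree vertices: Leo, Cal, Pat, Ben, Ivy, Kim.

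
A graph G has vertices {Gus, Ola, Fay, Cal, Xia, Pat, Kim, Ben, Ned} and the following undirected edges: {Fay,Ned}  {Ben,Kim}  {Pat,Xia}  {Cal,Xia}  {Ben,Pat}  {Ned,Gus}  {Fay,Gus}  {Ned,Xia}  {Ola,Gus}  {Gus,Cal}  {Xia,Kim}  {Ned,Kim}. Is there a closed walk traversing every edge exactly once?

No

Degrees: Gus:4, Ola:1, Fay:2, Cal:2, Xia:4, Pat:2, Kim:3, Ben:2, Ned:4
Vertices with odd degree: Ola, Kim. An Eulerian circuit requires all degrees even.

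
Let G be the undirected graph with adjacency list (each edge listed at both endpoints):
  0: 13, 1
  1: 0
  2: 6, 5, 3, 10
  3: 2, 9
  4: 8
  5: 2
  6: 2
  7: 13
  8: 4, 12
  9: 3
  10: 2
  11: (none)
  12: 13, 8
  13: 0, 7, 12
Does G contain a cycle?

The graph has 14 vertices, 11 edges, and 3 connected components.
A forest on 14 vertices with 3 components has exactly 11 edges, which matches — so no cycle.

No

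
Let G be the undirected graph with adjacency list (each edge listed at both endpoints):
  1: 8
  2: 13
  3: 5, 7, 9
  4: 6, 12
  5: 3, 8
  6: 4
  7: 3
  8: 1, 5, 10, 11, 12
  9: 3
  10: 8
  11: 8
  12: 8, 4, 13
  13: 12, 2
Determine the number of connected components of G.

1

Component: {1, 2, 3, 4, 5, 6, 7, 8, 9, 10, 11, 12, 13}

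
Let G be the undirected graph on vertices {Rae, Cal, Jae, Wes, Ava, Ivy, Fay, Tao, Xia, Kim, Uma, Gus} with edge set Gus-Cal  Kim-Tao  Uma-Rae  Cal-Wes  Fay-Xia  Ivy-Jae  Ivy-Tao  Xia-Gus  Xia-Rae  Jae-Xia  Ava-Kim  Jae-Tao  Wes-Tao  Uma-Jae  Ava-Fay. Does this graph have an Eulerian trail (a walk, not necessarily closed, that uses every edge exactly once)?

Yes

Degrees: Rae:2, Cal:2, Jae:4, Wes:2, Ava:2, Ivy:2, Fay:2, Tao:4, Xia:4, Kim:2, Uma:2, Gus:2
Odd-degree vertices: none (0 total).
With 0 odd-degree vertices and all edges in one connected piece, an Eulerian trail exists.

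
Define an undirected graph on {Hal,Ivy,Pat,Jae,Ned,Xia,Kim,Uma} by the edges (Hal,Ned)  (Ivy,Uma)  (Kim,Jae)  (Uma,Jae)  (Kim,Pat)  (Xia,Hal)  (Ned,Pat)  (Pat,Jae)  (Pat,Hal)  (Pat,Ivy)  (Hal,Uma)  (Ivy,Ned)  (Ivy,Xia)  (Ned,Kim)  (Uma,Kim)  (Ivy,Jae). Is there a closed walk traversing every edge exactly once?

Degrees: Hal:4, Ivy:5, Pat:5, Jae:4, Ned:4, Xia:2, Kim:4, Uma:4
Vertices with odd degree: Ivy, Pat. An Eulerian circuit requires all degrees even.

No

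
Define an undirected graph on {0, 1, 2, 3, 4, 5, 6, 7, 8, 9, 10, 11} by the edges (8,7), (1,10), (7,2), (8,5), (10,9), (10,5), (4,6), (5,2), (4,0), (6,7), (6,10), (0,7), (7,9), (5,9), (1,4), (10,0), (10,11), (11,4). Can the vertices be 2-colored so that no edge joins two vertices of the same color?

No

9-5-10-9 is an odd cycle (length 3), and a bipartite graph can contain only even cycles.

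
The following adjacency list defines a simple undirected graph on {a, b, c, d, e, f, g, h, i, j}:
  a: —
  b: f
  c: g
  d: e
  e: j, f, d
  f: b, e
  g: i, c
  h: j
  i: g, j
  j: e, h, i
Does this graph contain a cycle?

|V| = 10, |E| = 8, number of components = 2.
Since 8 = 10 - 2, the graph is a forest and contains no cycle.

No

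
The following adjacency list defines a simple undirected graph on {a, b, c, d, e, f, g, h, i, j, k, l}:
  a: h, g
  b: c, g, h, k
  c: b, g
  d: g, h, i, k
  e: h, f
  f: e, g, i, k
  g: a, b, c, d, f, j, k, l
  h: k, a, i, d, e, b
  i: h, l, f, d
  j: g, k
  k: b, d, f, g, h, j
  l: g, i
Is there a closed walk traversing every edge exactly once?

Yes

Degrees: a:2, b:4, c:2, d:4, e:2, f:4, g:8, h:6, i:4, j:2, k:6, l:2
Every vertex has even degree and the edges form a single connected piece, so an Eulerian circuit exists.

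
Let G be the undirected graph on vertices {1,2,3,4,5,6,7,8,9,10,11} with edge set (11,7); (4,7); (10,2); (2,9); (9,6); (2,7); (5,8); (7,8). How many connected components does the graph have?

Component: {1}
Component: {3}
Component: {2, 4, 5, 6, 7, 8, 9, 10, 11}

3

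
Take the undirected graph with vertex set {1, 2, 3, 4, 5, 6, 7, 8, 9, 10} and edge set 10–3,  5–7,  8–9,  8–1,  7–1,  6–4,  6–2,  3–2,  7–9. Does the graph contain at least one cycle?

Yes

|V| = 10, |E| = 9, number of components = 2.
One cycle is 1-7-9-8-1.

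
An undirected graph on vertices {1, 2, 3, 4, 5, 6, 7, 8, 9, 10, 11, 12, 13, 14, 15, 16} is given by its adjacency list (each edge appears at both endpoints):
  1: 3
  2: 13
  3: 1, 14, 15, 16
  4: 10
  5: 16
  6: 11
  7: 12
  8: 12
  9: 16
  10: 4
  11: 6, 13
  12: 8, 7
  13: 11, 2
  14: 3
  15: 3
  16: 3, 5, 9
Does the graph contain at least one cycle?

The graph has 16 vertices, 12 edges, and 4 connected components.
A forest on 16 vertices with 4 components has exactly 12 edges, which matches — so no cycle.

No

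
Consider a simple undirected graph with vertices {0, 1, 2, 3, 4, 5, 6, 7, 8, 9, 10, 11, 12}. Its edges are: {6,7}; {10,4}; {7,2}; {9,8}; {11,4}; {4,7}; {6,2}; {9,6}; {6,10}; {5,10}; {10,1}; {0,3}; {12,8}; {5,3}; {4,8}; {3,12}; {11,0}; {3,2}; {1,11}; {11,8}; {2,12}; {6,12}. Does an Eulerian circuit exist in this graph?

Degrees: 0:2, 1:2, 2:4, 3:4, 4:4, 5:2, 6:5, 7:3, 8:4, 9:2, 10:4, 11:4, 12:4
6, 7 have odd degree; an Eulerian circuit needs every degree to be even, so none exists.

No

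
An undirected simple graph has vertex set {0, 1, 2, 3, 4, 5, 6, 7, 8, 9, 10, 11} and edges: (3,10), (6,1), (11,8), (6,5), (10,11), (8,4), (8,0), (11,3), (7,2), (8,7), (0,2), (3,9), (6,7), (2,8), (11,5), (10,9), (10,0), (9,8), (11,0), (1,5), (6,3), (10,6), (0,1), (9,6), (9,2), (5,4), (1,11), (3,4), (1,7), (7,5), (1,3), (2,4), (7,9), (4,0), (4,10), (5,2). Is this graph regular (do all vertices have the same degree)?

Degrees: 0:6, 1:6, 2:6, 3:6, 4:6, 5:6, 6:6, 7:6, 8:6, 9:6, 10:6, 11:6
Every vertex has degree 6, so the graph is 6-regular.

Yes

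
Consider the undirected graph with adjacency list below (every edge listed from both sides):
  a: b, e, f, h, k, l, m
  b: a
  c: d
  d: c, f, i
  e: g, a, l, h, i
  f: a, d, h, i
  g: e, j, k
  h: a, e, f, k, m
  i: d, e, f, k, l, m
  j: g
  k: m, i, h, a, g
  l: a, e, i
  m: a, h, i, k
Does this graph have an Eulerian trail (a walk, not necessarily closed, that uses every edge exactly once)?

No

Degrees: a:7, b:1, c:1, d:3, e:5, f:4, g:3, h:5, i:6, j:1, k:5, l:3, m:4
Odd-degree vertices: a, b, c, d, e, g, h, j, k, l (10 total).
An Eulerian trail requires 0 or 2 odd-degree vertices; here there are 10.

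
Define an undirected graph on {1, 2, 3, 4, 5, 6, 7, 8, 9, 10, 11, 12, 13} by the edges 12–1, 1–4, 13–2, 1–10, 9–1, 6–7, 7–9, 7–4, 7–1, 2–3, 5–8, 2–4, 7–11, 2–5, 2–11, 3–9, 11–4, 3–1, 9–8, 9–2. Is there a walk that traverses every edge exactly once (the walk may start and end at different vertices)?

Degrees: 1:6, 2:6, 3:3, 4:4, 5:2, 6:1, 7:5, 8:2, 9:5, 10:1, 11:3, 12:1, 13:1
Odd-degree vertices: 3, 6, 7, 9, 10, 11, 12, 13 (8 total).
An Eulerian trail requires 0 or 2 odd-degree vertices; here there are 8.

No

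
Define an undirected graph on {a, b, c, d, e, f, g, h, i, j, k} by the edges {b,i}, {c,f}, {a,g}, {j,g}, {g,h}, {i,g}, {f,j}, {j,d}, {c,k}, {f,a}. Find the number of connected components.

2

Component: {e}
Component: {a, b, c, d, f, g, h, i, j, k}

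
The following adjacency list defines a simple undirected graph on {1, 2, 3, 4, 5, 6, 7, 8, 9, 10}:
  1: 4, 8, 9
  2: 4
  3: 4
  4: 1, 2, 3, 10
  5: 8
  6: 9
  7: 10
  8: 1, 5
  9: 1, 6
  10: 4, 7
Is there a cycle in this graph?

The graph has 10 vertices, 9 edges, and 1 connected component.
Since 9 = 10 - 1, the graph is a forest and contains no cycle.

No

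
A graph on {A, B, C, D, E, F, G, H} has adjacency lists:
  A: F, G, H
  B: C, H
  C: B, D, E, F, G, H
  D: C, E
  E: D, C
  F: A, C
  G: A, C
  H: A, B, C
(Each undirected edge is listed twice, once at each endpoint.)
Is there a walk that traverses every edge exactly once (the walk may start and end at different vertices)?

Yes

Degrees: A:3, B:2, C:6, D:2, E:2, F:2, G:2, H:3
Odd-degree vertices: A, H (2 total).
The non-isolated vertices are connected and exactly 2 have odd degree, so an Eulerian trail exists (from A to H).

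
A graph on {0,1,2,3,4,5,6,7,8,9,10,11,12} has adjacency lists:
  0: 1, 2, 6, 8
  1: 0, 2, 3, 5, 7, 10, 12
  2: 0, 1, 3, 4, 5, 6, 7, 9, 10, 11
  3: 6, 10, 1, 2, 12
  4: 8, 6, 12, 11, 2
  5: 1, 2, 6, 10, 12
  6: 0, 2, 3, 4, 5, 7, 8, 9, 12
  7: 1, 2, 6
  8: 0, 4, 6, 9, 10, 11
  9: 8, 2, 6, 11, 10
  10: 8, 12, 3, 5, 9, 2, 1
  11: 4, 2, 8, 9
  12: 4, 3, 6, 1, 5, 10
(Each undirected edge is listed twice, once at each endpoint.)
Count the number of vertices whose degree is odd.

8

Degrees: 0:4, 1:7, 2:10, 3:5, 4:5, 5:5, 6:9, 7:3, 8:6, 9:5, 10:7, 11:4, 12:6
Odd-degree vertices: 1, 3, 4, 5, 6, 7, 9, 10.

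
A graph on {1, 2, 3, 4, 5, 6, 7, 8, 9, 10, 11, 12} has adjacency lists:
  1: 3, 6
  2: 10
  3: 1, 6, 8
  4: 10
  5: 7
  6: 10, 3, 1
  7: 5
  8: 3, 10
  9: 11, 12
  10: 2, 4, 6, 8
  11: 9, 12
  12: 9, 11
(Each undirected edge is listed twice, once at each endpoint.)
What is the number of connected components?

3

Component: {5, 7}
Component: {9, 11, 12}
Component: {1, 2, 3, 4, 6, 8, 10}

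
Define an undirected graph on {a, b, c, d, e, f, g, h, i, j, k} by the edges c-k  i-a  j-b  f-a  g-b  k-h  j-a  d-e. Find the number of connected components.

Component: {d, e}
Component: {c, h, k}
Component: {a, b, f, g, i, j}

3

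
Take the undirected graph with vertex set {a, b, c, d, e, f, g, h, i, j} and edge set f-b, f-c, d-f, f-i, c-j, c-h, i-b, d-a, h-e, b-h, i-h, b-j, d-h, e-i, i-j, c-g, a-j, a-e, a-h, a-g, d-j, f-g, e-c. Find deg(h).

6

Neighbors of h: a, b, c, d, e, i.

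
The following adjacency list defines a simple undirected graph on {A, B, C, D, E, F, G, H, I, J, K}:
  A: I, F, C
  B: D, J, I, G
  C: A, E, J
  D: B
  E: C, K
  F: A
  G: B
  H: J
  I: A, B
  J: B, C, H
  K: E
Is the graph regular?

No

Degrees: A:3, B:4, C:3, D:1, E:2, F:1, G:1, H:1, I:2, J:3, K:1
Vertex D has degree 1 while B has degree 4, so the graph is not regular.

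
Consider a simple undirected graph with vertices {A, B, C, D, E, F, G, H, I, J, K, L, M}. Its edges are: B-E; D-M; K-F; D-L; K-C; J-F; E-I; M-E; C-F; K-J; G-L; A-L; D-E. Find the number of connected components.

Component: {H}
Component: {C, F, J, K}
Component: {A, B, D, E, G, I, L, M}

3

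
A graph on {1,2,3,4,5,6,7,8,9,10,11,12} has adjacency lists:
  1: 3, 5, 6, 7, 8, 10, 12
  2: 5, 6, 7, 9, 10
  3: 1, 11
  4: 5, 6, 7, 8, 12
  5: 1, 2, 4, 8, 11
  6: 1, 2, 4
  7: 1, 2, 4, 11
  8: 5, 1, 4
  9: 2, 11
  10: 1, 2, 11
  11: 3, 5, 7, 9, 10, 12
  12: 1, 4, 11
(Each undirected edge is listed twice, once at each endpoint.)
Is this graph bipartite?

The cycle 5-8-1-5 has length 3, which is odd, so the graph is not bipartite.

No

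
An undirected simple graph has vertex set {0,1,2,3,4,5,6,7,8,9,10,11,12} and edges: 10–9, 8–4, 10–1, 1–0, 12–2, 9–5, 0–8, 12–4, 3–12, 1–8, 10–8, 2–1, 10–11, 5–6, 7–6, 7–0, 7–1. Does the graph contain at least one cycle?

The graph has 13 vertices, 17 edges, and 1 connected component.
One cycle is 8-4-12-2-1-8.

Yes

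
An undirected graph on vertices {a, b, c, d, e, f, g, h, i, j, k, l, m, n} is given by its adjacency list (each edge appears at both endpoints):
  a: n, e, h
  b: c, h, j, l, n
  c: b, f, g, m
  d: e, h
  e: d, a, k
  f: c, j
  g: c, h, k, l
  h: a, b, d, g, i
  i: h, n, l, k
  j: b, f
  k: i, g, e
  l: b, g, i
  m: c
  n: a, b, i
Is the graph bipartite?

h-d-e-k-g-h is an odd cycle (length 5), and a bipartite graph can contain only even cycles.

No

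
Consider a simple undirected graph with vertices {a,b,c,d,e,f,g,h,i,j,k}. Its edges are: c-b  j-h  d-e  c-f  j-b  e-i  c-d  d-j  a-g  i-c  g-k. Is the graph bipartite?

Partition the vertices as {c, e, g, j} vs {a, b, d, f, h, i, k}. Each listed edge has one endpoint in each part, so the graph is bipartite.

Yes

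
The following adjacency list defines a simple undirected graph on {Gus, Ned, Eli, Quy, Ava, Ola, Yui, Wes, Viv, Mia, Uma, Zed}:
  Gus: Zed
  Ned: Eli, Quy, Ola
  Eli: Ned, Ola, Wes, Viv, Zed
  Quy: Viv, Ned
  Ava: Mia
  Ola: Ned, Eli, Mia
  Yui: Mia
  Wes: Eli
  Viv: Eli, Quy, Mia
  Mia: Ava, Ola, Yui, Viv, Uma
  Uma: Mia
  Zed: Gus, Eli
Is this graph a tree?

No

|V| = 12, |E| = 14.
A tree on 12 vertices has exactly 11 edges; this graph has 14, so it contains a cycle and is not a tree.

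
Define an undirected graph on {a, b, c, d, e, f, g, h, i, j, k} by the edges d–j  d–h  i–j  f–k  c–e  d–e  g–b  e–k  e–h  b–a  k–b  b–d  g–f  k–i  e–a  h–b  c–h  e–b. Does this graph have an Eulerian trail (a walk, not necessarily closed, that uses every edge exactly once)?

Degrees: a:2, b:6, c:2, d:4, e:6, f:2, g:2, h:4, i:2, j:2, k:4
Odd-degree vertices: none (0 total).
The non-isolated vertices are connected and exactly 0 have odd degree, so an Eulerian trail exists.

Yes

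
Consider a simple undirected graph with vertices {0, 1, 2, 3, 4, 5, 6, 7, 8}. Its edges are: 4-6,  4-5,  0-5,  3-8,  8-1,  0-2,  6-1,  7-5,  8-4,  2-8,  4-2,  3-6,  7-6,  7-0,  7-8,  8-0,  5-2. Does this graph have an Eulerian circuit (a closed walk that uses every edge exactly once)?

Degrees: 0:4, 1:2, 2:4, 3:2, 4:4, 5:4, 6:4, 7:4, 8:6
Every vertex has even degree and the edges form a single connected piece, so an Eulerian circuit exists.

Yes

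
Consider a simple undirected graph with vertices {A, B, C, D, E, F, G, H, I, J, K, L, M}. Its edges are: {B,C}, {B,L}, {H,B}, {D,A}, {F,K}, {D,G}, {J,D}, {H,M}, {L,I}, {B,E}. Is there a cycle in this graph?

No

The graph has 13 vertices, 10 edges, and 3 connected components.
Since 10 = 13 - 3, the graph is a forest and contains no cycle.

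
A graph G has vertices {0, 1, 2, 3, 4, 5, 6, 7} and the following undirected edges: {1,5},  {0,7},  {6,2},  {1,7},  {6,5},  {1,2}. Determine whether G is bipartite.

Yes

A valid 2-coloring puts {2, 3, 4, 5, 7} on one side and {0, 1, 6} on the other; every edge crosses between the two sides.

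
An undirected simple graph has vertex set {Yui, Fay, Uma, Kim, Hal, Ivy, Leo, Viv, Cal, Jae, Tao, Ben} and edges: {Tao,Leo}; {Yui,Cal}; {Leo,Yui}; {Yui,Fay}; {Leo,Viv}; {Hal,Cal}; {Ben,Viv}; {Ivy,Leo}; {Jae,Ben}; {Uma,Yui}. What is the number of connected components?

Component: {Kim}
Component: {Yui, Fay, Uma, Hal, Ivy, Leo, Viv, Cal, Jae, Tao, Ben}

2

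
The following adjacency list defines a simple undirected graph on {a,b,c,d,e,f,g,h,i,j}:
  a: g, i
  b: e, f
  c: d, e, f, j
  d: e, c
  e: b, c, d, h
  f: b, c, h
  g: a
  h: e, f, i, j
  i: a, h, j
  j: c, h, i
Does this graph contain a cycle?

Yes

|V| = 10, |E| = 14, number of components = 1.
Since 14 > 10 - 1, a cycle must exist; for instance j-c-f-h-j.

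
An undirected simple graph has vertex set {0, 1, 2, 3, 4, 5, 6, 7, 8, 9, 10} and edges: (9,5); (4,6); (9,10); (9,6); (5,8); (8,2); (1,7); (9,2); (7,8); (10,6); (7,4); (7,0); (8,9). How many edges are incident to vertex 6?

3

Neighbors of 6: 4, 9, 10.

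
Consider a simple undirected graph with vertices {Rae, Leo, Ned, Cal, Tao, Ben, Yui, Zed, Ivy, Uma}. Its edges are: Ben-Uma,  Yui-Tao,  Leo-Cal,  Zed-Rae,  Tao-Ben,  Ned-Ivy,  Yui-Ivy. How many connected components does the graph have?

Component: {Rae, Zed}
Component: {Leo, Cal}
Component: {Ned, Tao, Ben, Yui, Ivy, Uma}

3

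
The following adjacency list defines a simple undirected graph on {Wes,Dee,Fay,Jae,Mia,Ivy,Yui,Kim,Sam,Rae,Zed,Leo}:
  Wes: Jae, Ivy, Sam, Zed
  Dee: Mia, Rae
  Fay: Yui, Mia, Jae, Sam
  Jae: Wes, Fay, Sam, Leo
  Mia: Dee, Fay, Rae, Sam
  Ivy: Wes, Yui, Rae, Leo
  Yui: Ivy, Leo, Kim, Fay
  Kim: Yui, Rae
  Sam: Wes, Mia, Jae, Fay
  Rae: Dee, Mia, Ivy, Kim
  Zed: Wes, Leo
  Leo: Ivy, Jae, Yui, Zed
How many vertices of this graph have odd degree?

0

Degrees: Wes:4, Dee:2, Fay:4, Jae:4, Mia:4, Ivy:4, Yui:4, Kim:2, Sam:4, Rae:4, Zed:2, Leo:4
Odd-degree vertices: none.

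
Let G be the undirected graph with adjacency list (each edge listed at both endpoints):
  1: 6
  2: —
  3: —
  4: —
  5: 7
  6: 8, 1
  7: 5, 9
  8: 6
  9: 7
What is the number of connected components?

Component: {2}
Component: {3}
Component: {4}
Component: {1, 6, 8}
Component: {5, 7, 9}

5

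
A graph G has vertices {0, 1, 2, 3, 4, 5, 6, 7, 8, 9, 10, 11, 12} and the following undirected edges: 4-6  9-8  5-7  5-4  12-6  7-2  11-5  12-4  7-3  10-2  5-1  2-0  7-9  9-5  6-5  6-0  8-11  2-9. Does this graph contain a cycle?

|V| = 13, |E| = 18, number of components = 1.
One cycle is 0-6-5-11-8-9-7-2-0.

Yes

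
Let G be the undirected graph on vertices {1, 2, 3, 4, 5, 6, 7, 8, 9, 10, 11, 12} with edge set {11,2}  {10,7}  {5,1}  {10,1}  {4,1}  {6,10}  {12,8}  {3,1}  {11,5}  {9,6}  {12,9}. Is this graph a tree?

Yes

The graph has 12 vertices and 11 edges.
Connected and |E| = |V| - 1, which characterizes a tree.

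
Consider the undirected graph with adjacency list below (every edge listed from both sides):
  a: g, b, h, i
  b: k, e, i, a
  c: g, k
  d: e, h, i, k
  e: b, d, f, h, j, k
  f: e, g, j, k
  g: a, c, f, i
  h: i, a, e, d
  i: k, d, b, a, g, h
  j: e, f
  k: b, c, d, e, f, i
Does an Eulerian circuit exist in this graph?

Degrees: a:4, b:4, c:2, d:4, e:6, f:4, g:4, h:4, i:6, j:2, k:6
Every vertex has even degree and the edges form a single connected piece, so an Eulerian circuit exists.

Yes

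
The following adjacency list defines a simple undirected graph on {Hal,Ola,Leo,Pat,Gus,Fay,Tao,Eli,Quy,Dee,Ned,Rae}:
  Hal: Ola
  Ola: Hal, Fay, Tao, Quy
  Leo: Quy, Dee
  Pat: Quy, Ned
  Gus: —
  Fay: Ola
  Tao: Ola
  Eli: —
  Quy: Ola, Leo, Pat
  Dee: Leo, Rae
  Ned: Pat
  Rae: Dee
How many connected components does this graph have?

3

Component: {Gus}
Component: {Eli}
Component: {Hal, Ola, Leo, Pat, Fay, Tao, Quy, Dee, Ned, Rae}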